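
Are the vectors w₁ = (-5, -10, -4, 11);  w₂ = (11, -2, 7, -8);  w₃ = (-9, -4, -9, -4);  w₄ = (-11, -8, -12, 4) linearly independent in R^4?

Form the 4×4 matrix with these as columns; its determinant is -3642.
A nonzero determinant means the columns are linearly independent.

linearly independent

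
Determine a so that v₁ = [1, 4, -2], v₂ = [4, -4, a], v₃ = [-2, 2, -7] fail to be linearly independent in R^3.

Place the vectors as rows of a 3×3 matrix; dependence ⇔ determinant zero.
The determinant works out to 140 - 10*a.
This vanishes exactly when a = 14.

a = 14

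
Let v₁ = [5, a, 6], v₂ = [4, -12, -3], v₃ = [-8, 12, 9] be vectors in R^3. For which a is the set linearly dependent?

The set is linearly dependent precisely when det[v₁; v₂; v₃] = 0.
The determinant works out to -12*a - 648.
Setting this to zero gives a = -54.

a = -54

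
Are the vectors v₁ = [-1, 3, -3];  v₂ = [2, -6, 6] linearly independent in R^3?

linearly dependent

Place the vectors as rows of a 2×3 matrix and reduce to echelon form.
The reduction yields 1 nonzero row, so the rank is 1.
Since rank 1 < 2, the set is linearly dependent.
Indeed 2v₁ + v₂ = 0.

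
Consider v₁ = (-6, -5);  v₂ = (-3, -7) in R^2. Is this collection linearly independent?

The matrix [v₁|v₂] has determinant 27.
A nonzero determinant means the columns are linearly independent.

linearly independent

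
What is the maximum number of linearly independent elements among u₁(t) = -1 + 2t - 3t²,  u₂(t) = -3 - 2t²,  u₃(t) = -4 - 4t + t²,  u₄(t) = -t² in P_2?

3

Represent each element by its coordinate vector in ℝ³.
Row-reduce the 4×3 matrix with these as rows.
The echelon form has 3 nonzero rows, so the rank is 3.
(With 4 elements in a 3-dimensional space the rank is at most 3.)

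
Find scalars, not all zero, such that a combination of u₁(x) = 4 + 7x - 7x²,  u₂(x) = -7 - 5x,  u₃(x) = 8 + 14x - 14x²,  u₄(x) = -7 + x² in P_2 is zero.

Take coordinates with respect to {1, x, x²}.
Solve the homogeneous system with u₁, u₂, u₃, u₄ as columns by row-reducing the coefficient matrix.
A generator of the null space is (2, 0, -1, 0).

2u₁ - u₃ = 0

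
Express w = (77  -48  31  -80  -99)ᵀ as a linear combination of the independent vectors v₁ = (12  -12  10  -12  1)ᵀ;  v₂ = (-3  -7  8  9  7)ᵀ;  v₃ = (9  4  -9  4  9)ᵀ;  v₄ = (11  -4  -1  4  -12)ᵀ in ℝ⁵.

w = 4v₁ - 4v₂ - 3v₃ + 4v₄

Set up the augmented matrix [v₁ | v₂ | v₃ | v₄ | w] and row-reduce.
The system has the unique solution (a₁, …, a₄) = (4, -4, -3, 4).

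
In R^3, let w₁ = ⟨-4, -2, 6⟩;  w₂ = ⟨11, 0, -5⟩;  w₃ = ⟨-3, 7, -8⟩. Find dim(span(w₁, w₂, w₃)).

3

Form the matrix with w₁, w₂, w₃ as columns and reduce.
The echelon form has 3 nonzero rows, so the rank is 3.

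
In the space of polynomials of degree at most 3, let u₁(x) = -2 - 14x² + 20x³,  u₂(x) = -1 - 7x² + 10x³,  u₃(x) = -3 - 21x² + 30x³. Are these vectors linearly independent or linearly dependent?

Write each element as a coordinate vector in ℝ⁴ using {1, x, …, x³}.
Row-reduce the matrix whose columns are u₁, u₂, u₃.
The reduction yields 1 nonzero row, so the rank is 1.
Since rank 1 < 3, the set is linearly dependent.

linearly dependent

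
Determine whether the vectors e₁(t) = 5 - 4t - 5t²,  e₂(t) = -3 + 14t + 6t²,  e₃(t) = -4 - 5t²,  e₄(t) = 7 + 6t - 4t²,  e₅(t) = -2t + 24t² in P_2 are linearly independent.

Take coordinates with respect to the standard basis {1, t, t²}.
There are 5 vectors in a 3-dimensional space, so they cannot be linearly independent.

linearly dependent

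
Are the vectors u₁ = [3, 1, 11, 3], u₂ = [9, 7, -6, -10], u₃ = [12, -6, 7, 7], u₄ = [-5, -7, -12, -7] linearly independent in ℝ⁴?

The matrix [u₁|u₂|u₃|u₄] has determinant 15346.
A nonzero determinant means the columns are linearly independent.

linearly independent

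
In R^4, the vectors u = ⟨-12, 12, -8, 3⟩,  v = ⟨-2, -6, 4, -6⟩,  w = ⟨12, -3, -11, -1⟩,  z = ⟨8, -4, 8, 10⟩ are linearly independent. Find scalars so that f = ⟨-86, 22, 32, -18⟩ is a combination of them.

Solve the system with u, v, w, z as columns and f as the right-hand side.
Row-reducing the augmented matrix gives the unique coefficients (c₁, …, c₄) = (2, 3, -4, -1).

f = 2u + 3v - 4w - z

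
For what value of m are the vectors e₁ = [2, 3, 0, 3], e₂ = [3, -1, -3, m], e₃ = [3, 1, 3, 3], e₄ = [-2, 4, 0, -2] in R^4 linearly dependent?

m = 33/7

Dependence holds iff the 4×4 matrix [e₁ e₂ e₃ e₄] is singular.
Cofactor expansion gives det = 198 - 42*m.
This vanishes exactly when m = 33/7.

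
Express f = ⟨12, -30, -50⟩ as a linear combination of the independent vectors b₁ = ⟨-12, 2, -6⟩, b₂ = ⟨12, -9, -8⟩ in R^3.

f = 3b₁ + 4b₂

Write f = a₁b₁ + a₂b₂ and equate components.
Row-reducing the augmented matrix gives the unique coefficients (a₁, a₂) = (3, 4).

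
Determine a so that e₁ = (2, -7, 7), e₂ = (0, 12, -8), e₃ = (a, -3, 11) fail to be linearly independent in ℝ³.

The set is linearly dependent precisely when det[e₁; e₂; e₃] = 0.
Expanding, det = 216 - 28*a.
Setting this to zero gives a = 54/7.

a = 54/7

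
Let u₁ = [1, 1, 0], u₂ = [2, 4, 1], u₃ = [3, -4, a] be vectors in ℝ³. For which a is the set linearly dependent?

a = -7/2

The vectors are dependent exactly when the determinant of the matrix with rows u₁, u₂, u₃ vanishes.
Expanding, det = 2*a + 7.
This vanishes exactly when a = -7/2.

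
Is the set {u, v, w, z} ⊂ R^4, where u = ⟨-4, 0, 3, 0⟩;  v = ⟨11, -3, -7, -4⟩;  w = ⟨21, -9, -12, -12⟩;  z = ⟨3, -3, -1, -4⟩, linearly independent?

Form the 4×4 matrix with these as columns; its determinant is 0.
A zero determinant means the columns are linearly dependent.
Indeed 3u + 3v - w = 0.

linearly dependent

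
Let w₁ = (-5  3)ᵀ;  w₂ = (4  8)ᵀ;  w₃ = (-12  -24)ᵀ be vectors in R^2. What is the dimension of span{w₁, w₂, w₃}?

dim = 2

Put the 2×3 matrix [w₁|w₂|w₃] into echelon form.
There are 2 pivot columns, so rank = 2.
(With 3 elements in a 2-dimensional space the rank is at most 2.)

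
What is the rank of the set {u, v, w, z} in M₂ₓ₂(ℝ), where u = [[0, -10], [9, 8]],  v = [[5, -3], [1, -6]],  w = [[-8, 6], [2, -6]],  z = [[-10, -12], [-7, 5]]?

Use coordinates relative to {E₁₁, E₁₂, E₂₁, E₂₂}.
Put the 4×4 matrix [u|v|w|z] into echelon form.
Exactly 4 pivots survive; hence the rank is 4.

rank 4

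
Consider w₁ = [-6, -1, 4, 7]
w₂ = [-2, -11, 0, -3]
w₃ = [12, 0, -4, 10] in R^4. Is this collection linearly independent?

linearly independent

Place the vectors as rows of a 3×4 matrix and reduce to echelon form.
The reduction yields 3 nonzero rows, so the rank is 3.
Since rank = 3 (the number of vectors), the set is linearly independent.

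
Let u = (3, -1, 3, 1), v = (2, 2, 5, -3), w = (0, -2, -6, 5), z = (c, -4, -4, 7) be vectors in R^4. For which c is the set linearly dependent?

c = 18/7

Dependence holds iff the 4×4 matrix [u v w z] is singular.
The determinant works out to 21*c - 54.
This vanishes exactly when c = 18/7.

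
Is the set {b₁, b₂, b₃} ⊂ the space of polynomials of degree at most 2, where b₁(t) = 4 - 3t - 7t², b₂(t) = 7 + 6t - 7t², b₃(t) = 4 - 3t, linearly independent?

linearly independent

Take coordinates with respect to the standard basis {1, t, t²}.
Form the 3×3 matrix with these as columns; its determinant is 315.
A nonzero determinant means the columns are linearly independent.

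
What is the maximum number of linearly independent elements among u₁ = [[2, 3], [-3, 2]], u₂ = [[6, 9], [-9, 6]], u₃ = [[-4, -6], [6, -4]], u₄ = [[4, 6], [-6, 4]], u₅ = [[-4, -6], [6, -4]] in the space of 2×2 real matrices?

1

Represent each element by its coordinate vector in ℝ⁴.
Put the 4×5 matrix [u₁|u₂|u₃|u₄|u₅] into echelon form.
Reduction leaves 1 leading entry, giving rank 1.
(With 5 elements in a 4-dimensional space the rank is at most 4.)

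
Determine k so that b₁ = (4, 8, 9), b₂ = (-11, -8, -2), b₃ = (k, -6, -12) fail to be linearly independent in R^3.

k = 9/4

The set is linearly dependent precisely when det[b₁; b₂; b₃] = 0.
Expanding, det = 56*k - 126.
This vanishes exactly when k = 9/4.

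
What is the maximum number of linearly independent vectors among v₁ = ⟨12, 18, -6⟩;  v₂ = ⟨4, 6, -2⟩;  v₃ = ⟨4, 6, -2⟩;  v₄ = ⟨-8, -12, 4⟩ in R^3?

1

Row-reduce the 4×3 matrix with these as rows.
Reduction leaves 1 leading entry, giving rank 1.
(With 4 elements in a 3-dimensional space the rank is at most 3.)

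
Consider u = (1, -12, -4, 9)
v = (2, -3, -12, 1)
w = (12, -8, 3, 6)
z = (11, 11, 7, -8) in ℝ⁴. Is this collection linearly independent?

linearly independent

Form the 4×4 matrix with these as columns; its determinant is 850.
A nonzero determinant means the columns are linearly independent.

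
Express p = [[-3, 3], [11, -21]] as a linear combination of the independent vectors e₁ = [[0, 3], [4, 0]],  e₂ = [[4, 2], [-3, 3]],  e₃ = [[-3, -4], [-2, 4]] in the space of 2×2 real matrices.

Work in coordinates with respect to the standard basis {E₁₁, E₁₂, E₂₁, E₂₂}.
Write p = c₁e₁ + … + c₃e₃ and equate components.
Back-substitution yields (c₁, c₂, c₃) = (-1, -3, -3).

p = -e₁ - 3e₂ - 3e₃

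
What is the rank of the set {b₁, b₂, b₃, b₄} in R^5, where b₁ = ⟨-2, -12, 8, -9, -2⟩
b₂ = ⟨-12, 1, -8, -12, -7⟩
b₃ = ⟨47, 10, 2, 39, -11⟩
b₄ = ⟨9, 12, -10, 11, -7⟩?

3

Put the 5×4 matrix [b₁|b₂|b₃|b₄] into echelon form.
Reduction leaves 3 leading entries, giving rank 3.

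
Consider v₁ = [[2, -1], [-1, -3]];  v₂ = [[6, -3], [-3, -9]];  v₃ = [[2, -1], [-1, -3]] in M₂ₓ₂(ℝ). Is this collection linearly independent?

linearly dependent

Take coordinates with respect to the standard basis {E₁₁, E₁₂, E₂₁, E₂₂}.
Place the vectors as rows of a 3×4 matrix and reduce to echelon form.
The reduction yields 1 nonzero row, so the rank is 1.
Since rank 1 < 3, the set is linearly dependent.
Indeed 3v₁ - v₂ = 0.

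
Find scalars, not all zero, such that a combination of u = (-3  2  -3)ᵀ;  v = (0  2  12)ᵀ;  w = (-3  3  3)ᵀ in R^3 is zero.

Set up α₁u + … + α₃w = 0 and solve the homogeneous system.
One solution (up to scaling) is (2, 1, -2).

2u + v - 2w = 0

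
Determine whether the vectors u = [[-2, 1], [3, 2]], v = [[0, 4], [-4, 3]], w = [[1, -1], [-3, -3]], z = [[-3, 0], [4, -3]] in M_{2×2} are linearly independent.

Write each element as a coordinate vector in ℝ⁴ using {E₁₁, E₁₂, E₂₁, E₂₂}.
Form the 4×4 matrix with these as columns; its determinant is -52.
A nonzero determinant means the columns are linearly independent.

linearly independent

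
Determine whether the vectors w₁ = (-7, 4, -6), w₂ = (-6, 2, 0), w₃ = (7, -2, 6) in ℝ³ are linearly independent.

linearly independent

The matrix [w₁|w₂|w₃] has determinant 72.
A nonzero determinant means the columns are linearly independent.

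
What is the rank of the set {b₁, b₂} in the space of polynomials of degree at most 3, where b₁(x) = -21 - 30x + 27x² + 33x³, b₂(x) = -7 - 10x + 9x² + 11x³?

1

Represent each element by its coordinate vector in ℝ⁴.
Apply Gaussian elimination to the matrix whose rows are b₁, b₂.
The echelon form has 1 nonzero row, so the rank is 1.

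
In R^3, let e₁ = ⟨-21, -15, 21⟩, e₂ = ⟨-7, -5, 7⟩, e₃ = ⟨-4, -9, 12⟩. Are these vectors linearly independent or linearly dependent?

linearly dependent

Form the 3×3 matrix with these as columns; its determinant is 0.
A zero determinant means the columns are linearly dependent.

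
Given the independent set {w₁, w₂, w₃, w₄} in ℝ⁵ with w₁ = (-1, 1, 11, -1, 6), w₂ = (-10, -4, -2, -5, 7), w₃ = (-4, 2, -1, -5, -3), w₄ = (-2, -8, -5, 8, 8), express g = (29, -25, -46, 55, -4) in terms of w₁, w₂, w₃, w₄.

g = -3w₁ - 3w₂ - w₃ + 4w₄

Set up the augmented matrix [w₁ | w₂ | w₃ | w₄ | g] and row-reduce.
Back-substitution yields (c₁, …, c₄) = (-3, -3, -1, 4).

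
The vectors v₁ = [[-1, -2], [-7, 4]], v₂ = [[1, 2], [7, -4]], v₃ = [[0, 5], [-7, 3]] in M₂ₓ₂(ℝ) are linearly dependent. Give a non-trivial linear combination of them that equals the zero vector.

v₁ + v₂ = 0

Write each element as a vector in ℝ⁴ using {E₁₁, E₁₂, E₂₁, E₂₂}.
Write the vectors as columns of a matrix and find a nonzero vector in its null space.
The free variable yields coefficients (1, 1, 0) (any nonzero multiple also works).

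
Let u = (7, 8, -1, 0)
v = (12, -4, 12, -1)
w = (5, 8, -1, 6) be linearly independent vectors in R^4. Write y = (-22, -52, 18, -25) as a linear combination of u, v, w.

Write y = c₁u + … + c₃w and equate components.
Row-reducing the augmented matrix gives the unique coefficients (c₁, c₂, c₃) = (-2, 1, -4).

y = -2u + v - 4w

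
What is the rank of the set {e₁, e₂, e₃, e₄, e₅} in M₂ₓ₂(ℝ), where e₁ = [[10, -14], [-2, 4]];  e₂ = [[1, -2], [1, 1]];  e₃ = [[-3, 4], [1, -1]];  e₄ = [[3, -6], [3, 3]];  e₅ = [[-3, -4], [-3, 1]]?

rank 3

Use coordinates relative to {E₁₁, E₁₂, E₂₁, E₂₂}.
Apply Gaussian elimination to the matrix whose rows are e₁, e₂, e₃, e₄, e₅.
There are 3 pivot columns, so rank = 3.
(With 5 elements in a 4-dimensional space the rank is at most 4.)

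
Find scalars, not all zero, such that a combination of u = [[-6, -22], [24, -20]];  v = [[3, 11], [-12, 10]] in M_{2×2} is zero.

Take coordinates with respect to {E₁₁, E₁₂, E₂₁, E₂₂}.
Solve the homogeneous system with u, v as columns by row-reducing the coefficient matrix.
One solution (up to scaling) is (1, 2).

u + 2v = 0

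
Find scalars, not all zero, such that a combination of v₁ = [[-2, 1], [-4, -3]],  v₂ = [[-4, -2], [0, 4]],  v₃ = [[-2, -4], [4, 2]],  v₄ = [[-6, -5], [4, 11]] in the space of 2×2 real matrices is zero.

v₁ - 2v₂ + v₄ = 0

Take coordinates with respect to {E₁₁, E₁₂, E₂₁, E₂₂}.
Write the vectors as columns of a matrix and find a nonzero vector in its null space.
The free variable yields coefficients (1, -2, 0, 1) (any nonzero multiple also works).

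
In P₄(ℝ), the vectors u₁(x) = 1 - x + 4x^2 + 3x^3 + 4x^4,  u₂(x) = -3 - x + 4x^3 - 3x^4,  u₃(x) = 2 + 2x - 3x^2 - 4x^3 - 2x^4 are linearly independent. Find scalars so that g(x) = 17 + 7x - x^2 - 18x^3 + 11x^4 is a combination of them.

Work in coordinates with respect to the standard basis {1, x, …, x^4}.
Since u₁, u₂, u₃ are independent, the coefficients expressing g are uniquely determined by a linear system.
Row-reducing the augmented matrix gives the unique coefficients (c₁, c₂, c₃) = (2, -3, 3).

g = 2u₁ - 3u₂ + 3u₃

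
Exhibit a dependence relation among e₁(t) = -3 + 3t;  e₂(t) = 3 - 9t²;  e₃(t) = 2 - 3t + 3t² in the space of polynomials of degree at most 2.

3e₁ + e₂ + 3e₃ = 0

Take coordinates with respect to {1, t, t²}.
Write the vectors as columns of a matrix and find a nonzero vector in its null space.
One solution (up to scaling) is (3, 1, 3).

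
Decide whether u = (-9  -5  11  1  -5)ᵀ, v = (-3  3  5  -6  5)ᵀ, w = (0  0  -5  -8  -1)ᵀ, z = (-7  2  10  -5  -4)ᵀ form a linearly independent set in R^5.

Place the vectors as rows of a 4×5 matrix and reduce to echelon form.
The reduction yields 4 nonzero rows, so the rank is 4.
Since rank = 4 (the number of vectors), the set is linearly independent.

linearly independent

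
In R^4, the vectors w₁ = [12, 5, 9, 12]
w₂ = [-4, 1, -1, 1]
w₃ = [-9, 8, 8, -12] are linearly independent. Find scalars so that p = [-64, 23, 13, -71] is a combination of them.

p = -2w₁ + w₂ + 4w₃

Since w₁, w₂, w₃ are independent, the coefficients expressing p are uniquely determined by a linear system.
The system has the unique solution (α₁, α₂, α₃) = (-2, 1, 4).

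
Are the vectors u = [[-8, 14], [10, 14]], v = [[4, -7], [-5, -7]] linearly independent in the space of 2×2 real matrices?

linearly dependent

Write each element as a coordinate vector in ℝ⁴ using {E₁₁, E₁₂, E₂₁, E₂₂}.
Place the vectors as rows of a 2×4 matrix and reduce to echelon form.
The reduction yields 1 nonzero row, so the rank is 1.
Since rank 1 < 2, the set is linearly dependent.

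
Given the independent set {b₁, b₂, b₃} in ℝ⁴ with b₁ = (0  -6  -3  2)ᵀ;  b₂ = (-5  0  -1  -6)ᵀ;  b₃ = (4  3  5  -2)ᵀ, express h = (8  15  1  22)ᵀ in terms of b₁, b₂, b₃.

Solve the system with b₁, b₂, b₃ as columns and h as the right-hand side.
Back-substitution yields (c₁, c₂, c₃) = (-4, -4, -3).

h = -4b₁ - 4b₂ - 3b₃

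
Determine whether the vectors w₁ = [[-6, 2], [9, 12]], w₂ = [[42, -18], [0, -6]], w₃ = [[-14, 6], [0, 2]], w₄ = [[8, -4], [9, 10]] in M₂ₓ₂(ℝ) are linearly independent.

linearly dependent

Write each element as a coordinate vector in ℝ⁴ using {E₁₁, E₁₂, E₂₁, E₂₂}.
The matrix [w₁|w₂|w₃|w₄] has determinant 0.
A zero determinant means the columns are linearly dependent.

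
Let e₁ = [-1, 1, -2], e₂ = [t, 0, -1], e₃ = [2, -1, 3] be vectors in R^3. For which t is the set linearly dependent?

Place the vectors as rows of a 3×3 matrix; dependence ⇔ determinant zero.
Cofactor expansion gives det = -t - 1.
This vanishes exactly when t = -1.

t = -1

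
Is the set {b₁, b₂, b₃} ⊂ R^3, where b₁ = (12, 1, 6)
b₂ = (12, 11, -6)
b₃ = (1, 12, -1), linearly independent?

linearly independent

The matrix [b₁|b₂|b₃] has determinant 1536.
A nonzero determinant means the columns are linearly independent.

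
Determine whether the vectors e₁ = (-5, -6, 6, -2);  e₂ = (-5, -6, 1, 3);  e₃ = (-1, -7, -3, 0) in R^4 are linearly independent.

Place the vectors as rows of a 3×4 matrix and reduce to echelon form.
The reduction yields 3 nonzero rows, so the rank is 3.
Since rank = 3 (the number of vectors), the set is linearly independent.

linearly independent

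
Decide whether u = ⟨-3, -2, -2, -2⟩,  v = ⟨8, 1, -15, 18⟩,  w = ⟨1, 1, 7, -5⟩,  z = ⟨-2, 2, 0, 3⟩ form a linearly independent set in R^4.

linearly dependent

Place the vectors as rows of a 4×4 matrix and reduce to echelon form.
The reduction yields 3 nonzero rows, so the rank is 3.
Since rank 3 < 4, the set is linearly dependent.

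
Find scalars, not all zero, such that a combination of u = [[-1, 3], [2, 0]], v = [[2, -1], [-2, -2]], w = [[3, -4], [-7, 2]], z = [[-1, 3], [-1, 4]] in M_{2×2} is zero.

2u - v + w - z = 0

Take coordinates with respect to {E₁₁, E₁₂, E₂₁, E₂₂}.
Solve the homogeneous system with u, v, w, z as columns by row-reducing the coefficient matrix.
One solution (up to scaling) is (2, -1, 1, -1).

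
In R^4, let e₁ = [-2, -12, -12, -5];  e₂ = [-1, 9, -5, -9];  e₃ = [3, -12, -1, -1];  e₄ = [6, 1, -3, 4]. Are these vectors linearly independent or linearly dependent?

Place the vectors as rows of a 4×4 matrix and reduce to echelon form.
The reduction yields 4 nonzero rows, so the rank is 4.
Since rank = 4 (the number of vectors), the set is linearly independent.

linearly independent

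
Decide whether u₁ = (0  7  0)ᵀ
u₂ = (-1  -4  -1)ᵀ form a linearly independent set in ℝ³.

Place the vectors as rows of a 2×3 matrix and reduce to echelon form.
The reduction yields 2 nonzero rows, so the rank is 2.
Since rank = 2 (the number of vectors), the set is linearly independent.

linearly independent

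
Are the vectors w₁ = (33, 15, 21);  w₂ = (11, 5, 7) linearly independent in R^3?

Place the vectors as rows of a 2×3 matrix and reduce to echelon form.
The reduction yields 1 nonzero row, so the rank is 1.
Since rank 1 < 2, the set is linearly dependent.
Indeed w₁ - 3w₂ = 0.

linearly dependent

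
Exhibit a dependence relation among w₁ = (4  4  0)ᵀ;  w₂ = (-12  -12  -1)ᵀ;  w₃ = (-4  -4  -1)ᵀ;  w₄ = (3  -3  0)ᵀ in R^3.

2w₁ + w₂ - w₃ = 0

Row-reduce the matrix with w₁, w₂, w₃, w₄ as columns; the null space gives the coefficients.
The free variable yields coefficients (2, 1, -1, 0) (any nonzero multiple also works).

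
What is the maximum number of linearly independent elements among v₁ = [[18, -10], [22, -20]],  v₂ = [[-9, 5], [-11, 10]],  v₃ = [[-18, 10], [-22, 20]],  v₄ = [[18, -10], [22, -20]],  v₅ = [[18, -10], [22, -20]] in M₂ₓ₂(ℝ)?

Pass to coordinate vectors with respect to the basis {E₁₁, E₁₂, E₂₁, E₂₂}.
Apply Gaussian elimination to the matrix whose rows are v₁, v₂, v₃, v₄, v₅.
The echelon form has 1 nonzero row, so the rank is 1.
(With 5 elements in a 4-dimensional space the rank is at most 4.)

1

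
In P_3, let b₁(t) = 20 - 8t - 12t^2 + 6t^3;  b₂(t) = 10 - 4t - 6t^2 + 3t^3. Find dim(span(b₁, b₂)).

Use coordinates relative to {1, t, …, t^3}.
Put the 4×2 matrix [b₁|b₂] into echelon form.
The echelon form has 1 nonzero row, so the rank is 1.

1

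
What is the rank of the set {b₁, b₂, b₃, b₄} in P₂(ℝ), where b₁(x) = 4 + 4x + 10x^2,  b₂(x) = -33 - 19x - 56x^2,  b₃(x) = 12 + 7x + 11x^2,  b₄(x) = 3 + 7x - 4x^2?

Pass to coordinate vectors with respect to the basis {1, x, x^2}.
Row-reduce the 4×3 matrix with these as rows.
There are 3 pivot columns, so rank = 3.
(With 4 elements in a 3-dimensional space the rank is at most 3.)

3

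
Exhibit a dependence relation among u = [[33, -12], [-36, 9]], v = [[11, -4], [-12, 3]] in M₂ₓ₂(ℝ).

Take coordinates with respect to {E₁₁, E₁₂, E₂₁, E₂₂}.
Row-reduce the matrix with u, v as columns; the null space gives the coefficients.
One solution (up to scaling) is (1, -3).

u - 3v = 0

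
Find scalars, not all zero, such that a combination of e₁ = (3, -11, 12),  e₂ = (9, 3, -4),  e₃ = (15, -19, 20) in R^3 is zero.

Set up α₁e₁ + … + α₃e₃ = 0 and solve the homogeneous system.
One solution (up to scaling) is (2, 1, -1).

2e₁ + e₂ - e₃ = 0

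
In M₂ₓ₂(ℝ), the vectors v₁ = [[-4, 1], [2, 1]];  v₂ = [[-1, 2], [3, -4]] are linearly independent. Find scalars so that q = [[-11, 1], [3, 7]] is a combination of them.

q = 3v₁ - v₂

Take coordinate vectors relative to {E₁₁, E₁₂, E₂₁, E₂₂}.
Set up the augmented matrix [v₁ | v₂ | q] and row-reduce.
The system has the unique solution (α₁, α₂) = (3, -1).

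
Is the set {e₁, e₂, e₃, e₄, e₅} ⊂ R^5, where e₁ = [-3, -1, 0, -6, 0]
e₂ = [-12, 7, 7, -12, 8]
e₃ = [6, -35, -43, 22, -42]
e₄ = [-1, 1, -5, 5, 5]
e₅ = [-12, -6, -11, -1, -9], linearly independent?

linearly dependent

Row-reduce the matrix whose columns are e₁, e₂, e₃, e₄, e₅.
The reduction yields 4 nonzero rows, so the rank is 4.
Since rank 4 < 5, the set is linearly dependent.
Indeed 2e₁ - 3e₂ - e₃ + 2e₅ = 0.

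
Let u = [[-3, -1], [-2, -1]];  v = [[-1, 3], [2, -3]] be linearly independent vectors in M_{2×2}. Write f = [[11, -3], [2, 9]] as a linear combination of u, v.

Identify each element with its coordinate vector in ℝ⁴ via {E₁₁, E₁₂, E₂₁, E₂₂}.
Set up the augmented matrix [u | v | f] and row-reduce.
Row-reducing the augmented matrix gives the unique coefficients (c₁, c₂) = (-3, -2).

f = -3u - 2v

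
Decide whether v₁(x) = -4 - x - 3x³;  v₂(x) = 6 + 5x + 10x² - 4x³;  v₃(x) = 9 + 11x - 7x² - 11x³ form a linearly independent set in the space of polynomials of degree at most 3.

linearly independent

Take coordinates with respect to the standard basis {1, x, …, x³}.
Row-reduce the matrix whose columns are v₁, v₂, v₃.
The reduction yields 3 nonzero rows, so the rank is 3.
Since rank = 3 (the number of vectors), the set is linearly independent.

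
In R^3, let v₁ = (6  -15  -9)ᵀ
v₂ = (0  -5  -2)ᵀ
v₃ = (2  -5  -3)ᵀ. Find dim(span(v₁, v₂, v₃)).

dim = 2

Row-reduce the 3×3 matrix with these as rows.
Reduction leaves 2 leading entries, giving rank 2.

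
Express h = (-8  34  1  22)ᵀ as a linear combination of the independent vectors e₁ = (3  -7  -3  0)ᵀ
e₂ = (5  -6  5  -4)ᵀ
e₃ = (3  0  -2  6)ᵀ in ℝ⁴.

h = -4e₁ - e₂ + 3e₃

Solve the system with e₁, e₂, e₃ as columns and h as the right-hand side.
Back-substitution yields (a₁, a₂, a₃) = (-4, -1, 3).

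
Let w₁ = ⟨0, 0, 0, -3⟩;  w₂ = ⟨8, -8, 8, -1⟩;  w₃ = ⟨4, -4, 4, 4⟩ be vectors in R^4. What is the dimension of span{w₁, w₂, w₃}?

2

Row-reduce the 3×4 matrix with these as rows.
Exactly 2 pivots survive; hence the rank is 2.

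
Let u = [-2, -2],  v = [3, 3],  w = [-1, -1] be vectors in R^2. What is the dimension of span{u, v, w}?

1

Row-reduce the 3×2 matrix with these as rows.
Reduction leaves 1 leading entry, giving rank 1.
(With 3 elements in a 2-dimensional space the rank is at most 2.)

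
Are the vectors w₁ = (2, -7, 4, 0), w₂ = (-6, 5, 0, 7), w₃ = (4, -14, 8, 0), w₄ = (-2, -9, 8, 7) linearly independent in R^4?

linearly dependent

Row-reduce the matrix whose columns are w₁, w₂, w₃, w₄.
The reduction yields 2 nonzero rows, so the rank is 2.
Since rank 2 < 4, the set is linearly dependent.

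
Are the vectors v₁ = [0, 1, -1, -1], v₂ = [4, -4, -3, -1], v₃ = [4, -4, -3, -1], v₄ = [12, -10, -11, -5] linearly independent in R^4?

Two of the vectors are equal, giving an immediate dependence.

linearly dependent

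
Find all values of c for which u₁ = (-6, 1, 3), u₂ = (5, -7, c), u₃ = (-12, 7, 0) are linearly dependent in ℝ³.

The vectors are dependent exactly when the determinant of the matrix with rows u₁, u₂, u₃ vanishes.
Cofactor expansion gives det = 30*c - 147.
Setting this to zero gives c = 49/10.

c = 49/10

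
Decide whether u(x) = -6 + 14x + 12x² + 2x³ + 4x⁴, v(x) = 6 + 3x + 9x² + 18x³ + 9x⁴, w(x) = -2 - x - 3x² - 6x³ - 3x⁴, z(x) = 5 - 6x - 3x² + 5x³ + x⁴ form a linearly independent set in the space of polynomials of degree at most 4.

Take coordinates with respect to the standard basis {1, x, …, x⁴}.
Row-reduce the matrix whose columns are u, v, w, z.
The reduction yields 2 nonzero rows, so the rank is 2.
Since rank 2 < 4, the set is linearly dependent.

linearly dependent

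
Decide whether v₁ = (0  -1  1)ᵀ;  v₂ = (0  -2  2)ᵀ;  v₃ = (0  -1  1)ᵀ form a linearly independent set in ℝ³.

The matrix [v₁|v₂|v₃] has determinant 0.
A zero determinant means the columns are linearly dependent.
Indeed 2v₁ - v₂ = 0.

linearly dependent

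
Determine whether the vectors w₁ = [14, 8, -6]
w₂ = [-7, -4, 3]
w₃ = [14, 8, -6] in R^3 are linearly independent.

Place the vectors as rows of a 3×3 matrix and reduce to echelon form.
The reduction yields 1 nonzero row, so the rank is 1.
Since rank 1 < 3, the set is linearly dependent.

linearly dependent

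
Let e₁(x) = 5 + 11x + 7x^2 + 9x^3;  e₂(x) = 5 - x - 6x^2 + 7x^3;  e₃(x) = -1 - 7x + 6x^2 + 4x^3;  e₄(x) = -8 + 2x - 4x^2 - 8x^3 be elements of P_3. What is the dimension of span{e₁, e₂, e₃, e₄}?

4

Pass to coordinate vectors with respect to the basis {1, x, …, x^3}.
Row-reduce the 4×4 matrix with these as rows.
Reduction leaves 4 leading entries, giving rank 4.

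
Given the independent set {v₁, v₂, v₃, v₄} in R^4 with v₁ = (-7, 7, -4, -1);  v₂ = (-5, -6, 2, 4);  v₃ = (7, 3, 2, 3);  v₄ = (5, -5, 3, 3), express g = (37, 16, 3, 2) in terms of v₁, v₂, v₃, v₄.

Since v₁, v₂, v₃, v₄ are independent, the coefficients expressing g are uniquely determined by a linear system.
The system has the unique solution (c₁, …, c₄) = (1, -3, 2, 3).

g = v₁ - 3v₂ + 2v₃ + 3v₄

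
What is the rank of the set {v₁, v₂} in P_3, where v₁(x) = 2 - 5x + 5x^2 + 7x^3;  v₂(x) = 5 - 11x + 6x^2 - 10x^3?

2

Use coordinates relative to {1, x, …, x^3}.
Form the matrix with v₁, v₂ as columns and reduce.
There are 2 pivot columns, so rank = 2.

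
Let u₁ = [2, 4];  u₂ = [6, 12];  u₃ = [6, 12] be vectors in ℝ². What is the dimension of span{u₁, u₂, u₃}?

Put the 2×3 matrix [u₁|u₂|u₃] into echelon form.
Exactly 1 pivot survives; hence the rank is 1.
(With 3 elements in a 2-dimensional space the rank is at most 2.)

dim = 1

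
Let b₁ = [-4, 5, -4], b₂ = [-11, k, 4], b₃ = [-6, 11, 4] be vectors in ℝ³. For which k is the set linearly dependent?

k = 19

The vectors are dependent exactly when the determinant of the matrix with rows b₁, b₂, b₃ vanishes.
Cofactor expansion gives det = 760 - 40*k.
Solving 760 - 40*k = 0 yields k = 19.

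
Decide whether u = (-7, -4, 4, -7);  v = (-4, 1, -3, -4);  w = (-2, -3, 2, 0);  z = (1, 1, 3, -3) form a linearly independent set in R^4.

Row-reduce the matrix whose columns are u, v, w, z.
The reduction yields 3 nonzero rows, so the rank is 3.
Since rank 3 < 4, the set is linearly dependent.

linearly dependent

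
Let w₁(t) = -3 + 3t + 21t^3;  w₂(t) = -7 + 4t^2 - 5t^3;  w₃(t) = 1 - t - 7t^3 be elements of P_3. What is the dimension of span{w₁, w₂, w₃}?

dim = 2

Pass to coordinate vectors with respect to the basis {1, t, …, t^3}.
Form the matrix with w₁, w₂, w₃ as columns and reduce.
There are 2 pivot columns, so rank = 2.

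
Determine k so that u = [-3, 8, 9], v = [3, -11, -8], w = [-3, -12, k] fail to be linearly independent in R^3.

k = 47/3

Dependence holds iff the 3×3 matrix [u v w] is singular.
Expanding, det = 9*k - 141.
Setting this to zero gives k = 47/3.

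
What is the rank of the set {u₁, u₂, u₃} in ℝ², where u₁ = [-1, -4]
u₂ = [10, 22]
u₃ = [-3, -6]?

rank 2

Apply Gaussian elimination to the matrix whose rows are u₁, u₂, u₃.
There are 2 pivot columns, so rank = 2.
(With 3 elements in a 2-dimensional space the rank is at most 2.)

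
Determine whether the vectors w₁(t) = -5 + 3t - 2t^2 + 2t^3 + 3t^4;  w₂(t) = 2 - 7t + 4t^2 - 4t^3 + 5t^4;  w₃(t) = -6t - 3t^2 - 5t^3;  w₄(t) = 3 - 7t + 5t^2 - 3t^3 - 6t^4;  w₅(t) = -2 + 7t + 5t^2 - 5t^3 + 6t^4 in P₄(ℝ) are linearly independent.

Write each element as a coordinate vector in ℝ⁵ using {1, t, …, t^4}.
Place the vectors as rows of a 5×5 matrix and reduce to echelon form.
The reduction yields 5 nonzero rows, so the rank is 5.
Since rank = 5 (the number of vectors), the set is linearly independent.

linearly independent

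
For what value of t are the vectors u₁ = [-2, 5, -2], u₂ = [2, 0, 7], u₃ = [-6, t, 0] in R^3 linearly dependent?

The set is linearly dependent precisely when det[u₁; u₂; u₃] = 0.
The determinant works out to 10*t - 210.
Setting this to zero gives t = 21.

t = 21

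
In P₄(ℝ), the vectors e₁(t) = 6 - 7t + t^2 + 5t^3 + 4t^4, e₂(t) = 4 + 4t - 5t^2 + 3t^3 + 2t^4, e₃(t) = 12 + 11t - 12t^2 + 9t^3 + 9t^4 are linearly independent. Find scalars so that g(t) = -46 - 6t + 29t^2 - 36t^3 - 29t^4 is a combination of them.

g = -3e₁ - 4e₂ - e₃

Identify each element with its coordinate vector in ℝ⁵ via {1, t, …, t^4}.
Write g = α₁e₁ + … + α₃e₃ and equate components.
Row-reducing the augmented matrix gives the unique coefficients (α₁, α₂, α₃) = (-3, -4, -1).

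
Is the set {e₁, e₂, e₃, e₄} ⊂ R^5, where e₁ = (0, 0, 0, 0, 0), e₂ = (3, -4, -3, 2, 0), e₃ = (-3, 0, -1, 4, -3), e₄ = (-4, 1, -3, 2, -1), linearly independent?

linearly dependent

One of the vectors is the zero vector, so the set is linearly dependent.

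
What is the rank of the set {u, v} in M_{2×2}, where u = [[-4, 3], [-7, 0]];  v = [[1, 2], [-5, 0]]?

Pass to coordinate vectors with respect to the basis {E₁₁, E₁₂, E₂₁, E₂₂}.
Row-reduce the 2×4 matrix with these as rows.
Reduction leaves 2 leading entries, giving rank 2.

rank 2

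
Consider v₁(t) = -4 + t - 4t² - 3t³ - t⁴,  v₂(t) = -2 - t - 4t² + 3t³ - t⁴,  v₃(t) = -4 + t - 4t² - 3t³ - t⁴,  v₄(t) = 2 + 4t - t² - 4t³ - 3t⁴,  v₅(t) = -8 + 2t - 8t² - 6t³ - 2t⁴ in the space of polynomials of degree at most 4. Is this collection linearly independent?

Take coordinates with respect to the standard basis {1, t, …, t⁴}.
One vector is a scalar multiple of another, so the set is dependent.

linearly dependent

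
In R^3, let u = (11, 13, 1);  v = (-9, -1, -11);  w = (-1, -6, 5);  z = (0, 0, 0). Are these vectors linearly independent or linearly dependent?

There are 4 vectors in a 3-dimensional space, so they cannot be linearly independent.

linearly dependent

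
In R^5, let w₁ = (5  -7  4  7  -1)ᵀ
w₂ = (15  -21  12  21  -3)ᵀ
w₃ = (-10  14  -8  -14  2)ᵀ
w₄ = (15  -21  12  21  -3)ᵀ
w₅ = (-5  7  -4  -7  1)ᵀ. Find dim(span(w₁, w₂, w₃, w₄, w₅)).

1

Form the matrix with w₁, w₂, w₃, w₄, w₅ as columns and reduce.
There is 1 pivot column, so rank = 1.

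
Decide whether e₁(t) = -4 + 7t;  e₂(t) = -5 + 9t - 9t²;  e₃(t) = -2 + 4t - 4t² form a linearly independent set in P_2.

linearly independent

Write each element as a coordinate vector in ℝ³ using {1, t, t²}.
The matrix [e₁|e₂|e₃] has determinant -14.
A nonzero determinant means the columns are linearly independent.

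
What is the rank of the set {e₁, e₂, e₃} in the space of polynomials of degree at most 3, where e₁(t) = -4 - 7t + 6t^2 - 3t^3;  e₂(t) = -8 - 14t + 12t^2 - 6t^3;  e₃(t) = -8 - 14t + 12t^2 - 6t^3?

rank 1

Pass to coordinate vectors with respect to the basis {1, t, …, t^3}.
Form the matrix with e₁, e₂, e₃ as columns and reduce.
Exactly 1 pivot survives; hence the rank is 1.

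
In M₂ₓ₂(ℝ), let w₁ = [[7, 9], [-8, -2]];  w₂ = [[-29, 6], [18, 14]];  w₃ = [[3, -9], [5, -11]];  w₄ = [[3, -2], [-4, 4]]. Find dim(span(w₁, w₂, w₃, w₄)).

dim = 3

Represent each element by its coordinate vector in ℝ⁴.
Put the 4×4 matrix [w₁|w₂|w₃|w₄] into echelon form.
Reduction leaves 3 leading entries, giving rank 3.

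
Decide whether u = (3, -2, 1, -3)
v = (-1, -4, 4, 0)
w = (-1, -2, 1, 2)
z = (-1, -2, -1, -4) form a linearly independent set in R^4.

The matrix [u|v|w|z] has determinant -140.
A nonzero determinant means the columns are linearly independent.

linearly independent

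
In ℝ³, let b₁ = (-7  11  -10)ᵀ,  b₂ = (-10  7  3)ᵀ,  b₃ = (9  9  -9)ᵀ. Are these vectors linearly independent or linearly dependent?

linearly independent

The matrix [b₁|b₂|b₃] has determinant 1467.
A nonzero determinant means the columns are linearly independent.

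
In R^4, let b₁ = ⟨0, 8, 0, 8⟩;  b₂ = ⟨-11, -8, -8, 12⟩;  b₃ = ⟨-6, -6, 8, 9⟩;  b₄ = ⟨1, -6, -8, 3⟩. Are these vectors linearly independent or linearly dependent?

Form the 4×4 matrix with these as columns; its determinant is 14912.
A nonzero determinant means the columns are linearly independent.

linearly independent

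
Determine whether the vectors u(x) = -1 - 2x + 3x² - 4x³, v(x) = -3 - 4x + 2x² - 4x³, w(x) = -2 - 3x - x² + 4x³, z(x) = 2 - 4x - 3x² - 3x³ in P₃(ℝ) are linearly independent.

linearly independent

Write each element as a coordinate vector in ℝ⁴ using {1, x, …, x³}.
Form the 4×4 matrix with these as columns; its determinant is -253.
A nonzero determinant means the columns are linearly independent.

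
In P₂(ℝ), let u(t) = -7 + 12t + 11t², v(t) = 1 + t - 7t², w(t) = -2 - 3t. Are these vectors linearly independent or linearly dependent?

linearly independent

Write each element as a coordinate vector in ℝ³ using {1, t, t²}.
Row-reduce the matrix whose columns are u, v, w.
The reduction yields 3 nonzero rows, so the rank is 3.
Since rank = 3 (the number of vectors), the set is linearly independent.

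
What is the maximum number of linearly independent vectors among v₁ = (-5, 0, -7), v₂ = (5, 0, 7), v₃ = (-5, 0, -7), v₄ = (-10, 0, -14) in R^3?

1

Form the matrix with v₁, v₂, v₃, v₄ as columns and reduce.
There is 1 pivot column, so rank = 1.
(With 4 elements in a 3-dimensional space the rank is at most 3.)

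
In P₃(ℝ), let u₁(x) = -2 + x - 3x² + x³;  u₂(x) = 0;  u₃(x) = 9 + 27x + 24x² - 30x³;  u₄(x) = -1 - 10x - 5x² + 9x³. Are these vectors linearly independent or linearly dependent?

linearly dependent

Write each element as a coordinate vector in ℝ⁴ using {1, x, …, x³}.
One of the vectors is the zero vector, so the set is linearly dependent.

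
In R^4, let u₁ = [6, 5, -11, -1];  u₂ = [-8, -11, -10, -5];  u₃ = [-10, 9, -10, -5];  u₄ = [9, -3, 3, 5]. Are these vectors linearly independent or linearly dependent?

linearly independent

Row-reduce the matrix whose columns are u₁, u₂, u₃, u₄.
The reduction yields 4 nonzero rows, so the rank is 4.
Since rank = 4 (the number of vectors), the set is linearly independent.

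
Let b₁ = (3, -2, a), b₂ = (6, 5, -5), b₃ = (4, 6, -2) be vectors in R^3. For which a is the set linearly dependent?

Dependence holds iff the 3×3 matrix [b₁ b₂ b₃] is singular.
Expanding, det = 16*a + 76.
Setting this to zero gives a = -19/4.

a = -19/4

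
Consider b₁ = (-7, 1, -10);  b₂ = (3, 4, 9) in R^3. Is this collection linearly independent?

Row-reduce the matrix whose columns are b₁, b₂.
The reduction yields 2 nonzero rows, so the rank is 2.
Since rank = 2 (the number of vectors), the set is linearly independent.

linearly independent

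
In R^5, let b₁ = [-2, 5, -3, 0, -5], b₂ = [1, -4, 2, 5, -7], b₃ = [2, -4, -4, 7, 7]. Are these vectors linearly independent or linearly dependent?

Place the vectors as rows of a 3×5 matrix and reduce to echelon form.
The reduction yields 3 nonzero rows, so the rank is 3.
Since rank = 3 (the number of vectors), the set is linearly independent.

linearly independent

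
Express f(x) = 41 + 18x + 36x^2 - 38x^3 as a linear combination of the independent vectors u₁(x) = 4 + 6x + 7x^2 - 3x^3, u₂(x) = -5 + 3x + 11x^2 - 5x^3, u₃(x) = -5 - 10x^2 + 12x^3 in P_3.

Work in coordinates with respect to the standard basis {1, x, …, x^3}.
Since u₁, u₂, u₃ are independent, the coefficients expressing f are uniquely determined by a linear system.
Back-substitution yields (c₁, c₂, c₃) = (4, -2, -3).

f = 4u₁ - 2u₂ - 3u₃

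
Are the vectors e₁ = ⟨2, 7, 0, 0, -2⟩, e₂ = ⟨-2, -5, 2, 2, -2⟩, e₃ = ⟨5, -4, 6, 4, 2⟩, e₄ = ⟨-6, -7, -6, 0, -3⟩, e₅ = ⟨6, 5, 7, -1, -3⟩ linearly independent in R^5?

linearly independent

The matrix [e₁|e₂|e₃|e₄|e₅] has determinant -4444.
A nonzero determinant means the columns are linearly independent.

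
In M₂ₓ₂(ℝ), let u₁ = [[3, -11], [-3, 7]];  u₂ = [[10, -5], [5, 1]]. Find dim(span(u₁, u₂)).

2

Pass to coordinate vectors with respect to the basis {E₁₁, E₁₂, E₂₁, E₂₂}.
Put the 4×2 matrix [u₁|u₂] into echelon form.
There are 2 pivot columns, so rank = 2.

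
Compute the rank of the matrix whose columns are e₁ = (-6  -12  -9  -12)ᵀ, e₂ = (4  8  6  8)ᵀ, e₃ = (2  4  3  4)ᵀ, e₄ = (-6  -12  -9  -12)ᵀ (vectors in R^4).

Put the 4×4 matrix [e₁|e₂|e₃|e₄] into echelon form.
There is 1 pivot column, so rank = 1.

rank 1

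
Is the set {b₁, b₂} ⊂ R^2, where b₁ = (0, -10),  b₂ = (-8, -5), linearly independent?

linearly independent

Row-reduce the matrix whose columns are b₁, b₂.
The reduction yields 2 nonzero rows, so the rank is 2.
Since rank = 2 (the number of vectors), the set is linearly independent.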